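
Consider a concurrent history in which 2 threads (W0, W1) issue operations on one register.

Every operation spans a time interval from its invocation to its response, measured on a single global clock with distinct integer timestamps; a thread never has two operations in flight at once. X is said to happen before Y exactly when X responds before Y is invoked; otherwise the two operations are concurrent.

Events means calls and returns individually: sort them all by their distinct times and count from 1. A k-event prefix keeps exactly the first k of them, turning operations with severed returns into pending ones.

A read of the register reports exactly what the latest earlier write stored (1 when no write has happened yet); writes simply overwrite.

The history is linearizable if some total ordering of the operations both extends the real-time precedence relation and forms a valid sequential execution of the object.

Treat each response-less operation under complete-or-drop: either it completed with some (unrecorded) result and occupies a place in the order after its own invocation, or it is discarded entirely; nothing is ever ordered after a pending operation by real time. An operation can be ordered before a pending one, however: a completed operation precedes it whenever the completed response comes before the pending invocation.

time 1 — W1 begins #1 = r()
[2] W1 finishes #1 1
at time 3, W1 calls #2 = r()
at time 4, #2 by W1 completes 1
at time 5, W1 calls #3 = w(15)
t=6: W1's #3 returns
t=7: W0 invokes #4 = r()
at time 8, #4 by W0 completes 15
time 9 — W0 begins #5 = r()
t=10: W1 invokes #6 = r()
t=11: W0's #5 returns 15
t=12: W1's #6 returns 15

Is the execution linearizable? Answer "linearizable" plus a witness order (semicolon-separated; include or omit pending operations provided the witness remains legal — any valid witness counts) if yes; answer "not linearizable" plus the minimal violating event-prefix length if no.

1. #1 r() → 1, leaving value 1
2. #2 r() → 1, leaving value 1
3. #3 w(15), leaving value 15
4. #4 r() → 15, leaving value 15
5. #5 r() → 15, leaving value 15
6. #6 r() → 15, leaving value 15

linearizable — witness: #1; #2; #3; #4; #5; #6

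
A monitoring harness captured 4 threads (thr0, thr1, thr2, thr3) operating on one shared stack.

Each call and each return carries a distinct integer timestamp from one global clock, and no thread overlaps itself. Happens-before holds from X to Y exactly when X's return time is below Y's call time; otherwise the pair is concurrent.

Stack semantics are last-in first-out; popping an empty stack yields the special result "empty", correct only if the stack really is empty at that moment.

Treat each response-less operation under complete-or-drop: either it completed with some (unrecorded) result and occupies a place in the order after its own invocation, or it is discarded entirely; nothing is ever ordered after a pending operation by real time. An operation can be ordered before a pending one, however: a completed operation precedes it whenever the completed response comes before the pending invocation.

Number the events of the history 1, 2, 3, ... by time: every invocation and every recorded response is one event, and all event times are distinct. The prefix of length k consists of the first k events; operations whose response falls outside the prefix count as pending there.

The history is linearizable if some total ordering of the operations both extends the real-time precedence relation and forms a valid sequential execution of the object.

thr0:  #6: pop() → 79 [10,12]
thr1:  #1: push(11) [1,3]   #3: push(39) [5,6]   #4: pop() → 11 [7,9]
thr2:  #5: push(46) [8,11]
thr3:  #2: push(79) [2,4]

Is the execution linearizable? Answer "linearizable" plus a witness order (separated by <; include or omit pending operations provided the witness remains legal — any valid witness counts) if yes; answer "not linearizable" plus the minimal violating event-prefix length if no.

events 1..8 are fine; event 9 — the response of #4 at time 9 — makes the prefix non-linearizable
no legal order exists: 2 real-time-consistent candidates over 4 completed stack operations, all rejected
including or dropping the 1 pending operation (#5) in any combination fails
one such order, #1, #2, #3, #4 (pending dropped), breaks at step 4 where #4 pop() → 11 is illegal
one such order, #2, #1, #3, #4 (pending dropped), breaks at step 4 where #4 pop() → 11 is illegal

not linearizable — minimal violating prefix: 9 events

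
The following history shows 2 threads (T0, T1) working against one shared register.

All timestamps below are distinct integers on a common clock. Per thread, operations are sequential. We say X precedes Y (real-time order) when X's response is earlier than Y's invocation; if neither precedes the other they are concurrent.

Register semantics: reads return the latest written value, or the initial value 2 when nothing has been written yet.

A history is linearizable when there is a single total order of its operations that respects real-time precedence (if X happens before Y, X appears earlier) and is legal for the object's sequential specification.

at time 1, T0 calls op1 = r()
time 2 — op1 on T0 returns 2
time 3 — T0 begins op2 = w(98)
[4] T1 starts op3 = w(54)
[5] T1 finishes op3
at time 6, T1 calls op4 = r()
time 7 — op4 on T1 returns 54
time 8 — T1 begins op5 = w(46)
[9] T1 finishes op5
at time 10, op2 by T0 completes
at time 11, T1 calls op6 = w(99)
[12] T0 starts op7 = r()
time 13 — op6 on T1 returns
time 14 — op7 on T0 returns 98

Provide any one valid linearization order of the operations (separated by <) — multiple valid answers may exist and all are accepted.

1. op1 r() → 2, leaving value 2
2. op3 w(54), leaving value 54
3. op4 r() → 54, leaving value 54
4. op5 w(46), leaving value 46
5. op2 w(98), leaving value 98
6. op7 r() → 98, leaving value 98
7. op6 w(99), leaving value 99

op1 < op3 < op4 < op5 < op2 < op7 < op6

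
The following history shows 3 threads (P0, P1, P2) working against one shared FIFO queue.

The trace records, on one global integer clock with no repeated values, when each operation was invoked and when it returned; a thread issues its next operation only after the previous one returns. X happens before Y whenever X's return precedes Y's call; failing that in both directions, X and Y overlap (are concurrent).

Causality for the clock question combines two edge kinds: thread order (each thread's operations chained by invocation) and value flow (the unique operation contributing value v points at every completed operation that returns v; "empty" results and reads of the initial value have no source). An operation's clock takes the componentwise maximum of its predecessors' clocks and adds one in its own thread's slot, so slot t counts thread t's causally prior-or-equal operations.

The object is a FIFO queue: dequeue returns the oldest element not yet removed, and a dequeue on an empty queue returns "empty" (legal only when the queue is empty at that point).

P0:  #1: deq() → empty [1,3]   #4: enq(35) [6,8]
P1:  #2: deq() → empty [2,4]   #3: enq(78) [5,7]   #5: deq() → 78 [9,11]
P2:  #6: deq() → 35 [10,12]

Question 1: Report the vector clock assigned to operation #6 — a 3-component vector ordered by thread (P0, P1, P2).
Answer: (2, 0, 1)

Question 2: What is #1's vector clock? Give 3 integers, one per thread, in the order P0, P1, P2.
Answer: (1, 0, 0)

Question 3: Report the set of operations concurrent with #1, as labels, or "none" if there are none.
Answer: #2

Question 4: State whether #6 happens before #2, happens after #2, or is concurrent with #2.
Answer: after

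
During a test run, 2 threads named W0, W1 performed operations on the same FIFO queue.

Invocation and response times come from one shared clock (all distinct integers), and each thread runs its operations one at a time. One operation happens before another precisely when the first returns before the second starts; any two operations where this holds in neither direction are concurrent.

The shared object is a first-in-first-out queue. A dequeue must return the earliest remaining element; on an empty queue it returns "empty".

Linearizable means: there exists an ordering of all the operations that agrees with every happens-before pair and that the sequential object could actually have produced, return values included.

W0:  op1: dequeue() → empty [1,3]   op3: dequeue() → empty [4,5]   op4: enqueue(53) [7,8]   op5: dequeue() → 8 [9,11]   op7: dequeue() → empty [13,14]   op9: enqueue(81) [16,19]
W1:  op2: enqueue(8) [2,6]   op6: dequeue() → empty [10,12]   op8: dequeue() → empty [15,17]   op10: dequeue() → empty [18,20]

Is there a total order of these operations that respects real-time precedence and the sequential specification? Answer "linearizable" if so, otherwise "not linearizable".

not linearizable

events 1..11 are fine; event 12 — the response of op6 at time 12 — makes the prefix non-linearizable
6 completed operations, 6 real-time-consistent orders — every FIFO queue replay fails
e.g. op1, op2, op3, op4, op5, op6: illegal at step 3, since op3 dequeue() → empty cannot apply there
e.g. op1, op2, op3, op4, op6, op5: illegal at step 3, since op3 dequeue() → empty cannot apply there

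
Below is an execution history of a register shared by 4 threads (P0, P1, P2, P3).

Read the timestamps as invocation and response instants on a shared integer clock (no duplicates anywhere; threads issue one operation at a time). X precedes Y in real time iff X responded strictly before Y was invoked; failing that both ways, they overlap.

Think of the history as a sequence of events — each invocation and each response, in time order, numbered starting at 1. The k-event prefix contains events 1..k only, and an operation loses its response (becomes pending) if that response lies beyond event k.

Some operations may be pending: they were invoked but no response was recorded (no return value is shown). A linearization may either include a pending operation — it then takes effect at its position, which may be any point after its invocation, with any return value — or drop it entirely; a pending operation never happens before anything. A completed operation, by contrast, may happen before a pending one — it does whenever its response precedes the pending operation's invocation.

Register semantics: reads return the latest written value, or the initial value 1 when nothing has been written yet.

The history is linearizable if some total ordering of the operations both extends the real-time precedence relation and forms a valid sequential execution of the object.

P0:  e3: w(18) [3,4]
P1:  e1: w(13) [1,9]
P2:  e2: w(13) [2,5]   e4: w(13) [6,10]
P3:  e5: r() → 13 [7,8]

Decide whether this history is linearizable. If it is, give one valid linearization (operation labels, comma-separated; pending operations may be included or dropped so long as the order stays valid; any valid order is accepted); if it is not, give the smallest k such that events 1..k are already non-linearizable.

linearizable — witness: e1, e2, e3, e4, e5

1. e1 w(13), leaving value 13
2. e2 w(13), leaving value 13
3. e3 w(18), leaving value 18
4. e4 w(13), leaving value 13
5. e5 r() → 13, leaving value 13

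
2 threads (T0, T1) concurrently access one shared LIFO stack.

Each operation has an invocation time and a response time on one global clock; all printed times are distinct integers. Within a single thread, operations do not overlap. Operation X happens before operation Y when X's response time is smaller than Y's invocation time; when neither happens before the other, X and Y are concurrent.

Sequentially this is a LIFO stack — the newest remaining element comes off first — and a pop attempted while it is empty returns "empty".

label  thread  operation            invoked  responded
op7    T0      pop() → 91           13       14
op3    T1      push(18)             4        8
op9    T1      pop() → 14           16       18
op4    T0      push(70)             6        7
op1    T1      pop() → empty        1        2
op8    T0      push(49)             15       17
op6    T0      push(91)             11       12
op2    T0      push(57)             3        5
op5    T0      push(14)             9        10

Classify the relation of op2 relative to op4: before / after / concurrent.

op2 spans [3,5], op4 spans [6,7]
resp(op2)=5 < inv(op4)=6

before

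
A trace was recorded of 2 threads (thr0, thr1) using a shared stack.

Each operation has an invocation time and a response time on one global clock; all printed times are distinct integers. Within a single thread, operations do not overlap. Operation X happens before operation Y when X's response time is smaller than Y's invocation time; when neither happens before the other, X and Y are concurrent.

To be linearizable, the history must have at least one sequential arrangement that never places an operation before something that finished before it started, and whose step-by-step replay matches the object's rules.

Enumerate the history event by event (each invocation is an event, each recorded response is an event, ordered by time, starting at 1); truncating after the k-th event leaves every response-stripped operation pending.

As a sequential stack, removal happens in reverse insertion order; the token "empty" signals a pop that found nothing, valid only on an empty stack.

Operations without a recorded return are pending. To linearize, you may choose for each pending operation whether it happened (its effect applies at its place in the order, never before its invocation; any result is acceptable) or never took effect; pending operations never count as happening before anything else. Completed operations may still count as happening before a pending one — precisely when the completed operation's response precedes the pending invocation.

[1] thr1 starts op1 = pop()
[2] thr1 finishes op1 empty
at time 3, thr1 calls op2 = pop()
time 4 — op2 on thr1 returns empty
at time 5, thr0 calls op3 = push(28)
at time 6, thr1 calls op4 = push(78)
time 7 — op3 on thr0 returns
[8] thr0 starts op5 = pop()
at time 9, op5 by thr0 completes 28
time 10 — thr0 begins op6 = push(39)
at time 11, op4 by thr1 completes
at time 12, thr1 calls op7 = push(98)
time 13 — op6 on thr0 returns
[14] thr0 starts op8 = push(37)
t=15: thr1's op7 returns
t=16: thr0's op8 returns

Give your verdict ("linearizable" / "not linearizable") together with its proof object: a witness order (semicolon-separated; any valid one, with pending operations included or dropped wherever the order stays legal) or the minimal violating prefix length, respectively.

1. op1 pop() → empty, leaving stack <>
2. op2 pop() → empty, leaving stack <>
3. op3 push(28), leaving stack <28>
4. op5 pop() → 28, leaving stack <>
5. op4 push(78), leaving stack <78>
6. op6 push(39), leaving stack <78,39>
7. op7 push(98), leaving stack <78,39,98>
8. op8 push(37), leaving stack <78,39,98,37>

linearizable — witness: op1; op2; op3; op5; op4; op6; op7; op8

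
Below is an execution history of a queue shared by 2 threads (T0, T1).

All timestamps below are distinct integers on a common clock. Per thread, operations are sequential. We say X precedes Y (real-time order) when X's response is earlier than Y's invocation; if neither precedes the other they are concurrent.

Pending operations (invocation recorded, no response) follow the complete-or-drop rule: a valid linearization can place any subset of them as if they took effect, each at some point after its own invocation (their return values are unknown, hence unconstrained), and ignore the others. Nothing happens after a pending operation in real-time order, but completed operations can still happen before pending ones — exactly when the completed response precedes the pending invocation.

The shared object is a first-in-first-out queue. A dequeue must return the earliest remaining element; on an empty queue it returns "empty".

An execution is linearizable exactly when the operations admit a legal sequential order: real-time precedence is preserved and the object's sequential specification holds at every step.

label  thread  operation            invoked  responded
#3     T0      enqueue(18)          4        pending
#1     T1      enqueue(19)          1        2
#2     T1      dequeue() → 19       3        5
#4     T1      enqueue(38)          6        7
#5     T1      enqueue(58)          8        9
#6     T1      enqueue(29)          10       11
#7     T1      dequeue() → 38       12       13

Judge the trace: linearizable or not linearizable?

linearizable

one valid linearization: #1, #2, #4, #3, #5, #6, #7
step 1: #1 enqueue(19) — queue <19>
step 2: #2 dequeue() → 19 — queue <>
step 3: #4 enqueue(38) — queue <38>
step 4: #3 enqueue(18) (pending, included) — queue <38,18>
step 5: #5 enqueue(58) — queue <38,18,58>
step 6: #6 enqueue(29) — queue <38,18,58,29>
step 7: #7 dequeue() → 38 — queue <18,58,29>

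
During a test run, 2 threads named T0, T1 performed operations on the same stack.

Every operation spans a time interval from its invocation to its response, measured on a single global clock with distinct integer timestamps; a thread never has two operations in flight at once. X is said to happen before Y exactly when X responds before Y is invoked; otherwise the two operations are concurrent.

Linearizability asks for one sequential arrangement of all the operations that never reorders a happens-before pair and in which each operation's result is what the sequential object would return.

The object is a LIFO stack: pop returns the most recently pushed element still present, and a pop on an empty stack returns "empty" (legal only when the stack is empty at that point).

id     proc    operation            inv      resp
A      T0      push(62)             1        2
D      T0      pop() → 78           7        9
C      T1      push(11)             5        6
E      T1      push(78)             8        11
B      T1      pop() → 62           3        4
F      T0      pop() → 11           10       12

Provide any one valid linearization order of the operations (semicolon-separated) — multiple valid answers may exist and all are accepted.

A; B; C; E; D; F

1. A push(62), leaving stack <62>
2. B pop() → 62, leaving stack <>
3. C push(11), leaving stack <11>
4. E push(78), leaving stack <11,78>
5. D pop() → 78, leaving stack <11>
6. F pop() → 11, leaving stack <>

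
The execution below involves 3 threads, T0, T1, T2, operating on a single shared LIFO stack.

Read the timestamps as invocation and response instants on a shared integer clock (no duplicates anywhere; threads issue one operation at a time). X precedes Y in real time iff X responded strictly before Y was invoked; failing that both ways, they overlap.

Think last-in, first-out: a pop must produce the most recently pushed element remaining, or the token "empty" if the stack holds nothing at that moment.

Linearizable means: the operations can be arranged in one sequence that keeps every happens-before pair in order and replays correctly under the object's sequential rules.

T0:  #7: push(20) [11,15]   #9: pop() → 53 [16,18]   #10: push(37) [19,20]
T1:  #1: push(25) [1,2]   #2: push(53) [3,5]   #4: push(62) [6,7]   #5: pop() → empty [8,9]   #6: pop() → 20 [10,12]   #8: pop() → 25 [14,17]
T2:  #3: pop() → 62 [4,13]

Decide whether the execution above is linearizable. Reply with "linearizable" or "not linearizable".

not linearizable

through event 8 a valid linearization exists; event 9 (#5 responding at time 9) ends that
exhaustive check: the 4 completed LIFO stack ops admit one real-time order; illegal
no completion choice of the 1 pending operation (#3) rescues it — every subset was tried
sample order #1, #2, #4, #5 (pending dropped) stalls at step 4 — #5 pop() → empty has no legal effect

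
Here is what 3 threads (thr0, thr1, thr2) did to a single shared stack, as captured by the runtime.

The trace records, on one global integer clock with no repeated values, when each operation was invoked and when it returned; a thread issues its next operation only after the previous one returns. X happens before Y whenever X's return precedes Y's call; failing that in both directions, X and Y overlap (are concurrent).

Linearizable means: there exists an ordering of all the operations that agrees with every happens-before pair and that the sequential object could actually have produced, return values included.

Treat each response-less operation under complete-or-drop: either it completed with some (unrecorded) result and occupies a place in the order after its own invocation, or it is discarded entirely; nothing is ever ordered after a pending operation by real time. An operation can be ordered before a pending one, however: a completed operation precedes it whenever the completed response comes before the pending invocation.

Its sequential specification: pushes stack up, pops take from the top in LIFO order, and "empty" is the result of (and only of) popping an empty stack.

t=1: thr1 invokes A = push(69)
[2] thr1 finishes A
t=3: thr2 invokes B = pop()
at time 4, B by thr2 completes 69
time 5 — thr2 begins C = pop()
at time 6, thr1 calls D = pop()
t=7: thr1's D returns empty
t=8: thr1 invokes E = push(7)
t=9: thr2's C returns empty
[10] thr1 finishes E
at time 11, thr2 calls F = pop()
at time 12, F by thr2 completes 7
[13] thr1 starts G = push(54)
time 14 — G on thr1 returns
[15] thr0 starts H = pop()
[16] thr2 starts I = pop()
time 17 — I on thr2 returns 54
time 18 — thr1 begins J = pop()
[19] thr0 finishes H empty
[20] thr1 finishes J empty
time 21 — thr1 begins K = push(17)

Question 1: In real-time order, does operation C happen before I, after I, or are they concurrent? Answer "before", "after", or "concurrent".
before

C spans [5,9], I spans [16,17]
resp(C)=9 < inv(I)=16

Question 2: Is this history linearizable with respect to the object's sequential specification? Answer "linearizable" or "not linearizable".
linearizable

one valid linearization: A, B, C, D, E, F, G, I, H, J
1. A push(69), leaving stack <69>
2. B pop() → 69, leaving stack <>
3. C pop() → empty, leaving stack <>
4. D pop() → empty, leaving stack <>
5. E push(7), leaving stack <7>
6. F pop() → 7, leaving stack <>
7. G push(54), leaving stack <54>
8. I pop() → 54, leaving stack <>
9. H pop() → empty, leaving stack <>
10. J pop() → empty, leaving stack <>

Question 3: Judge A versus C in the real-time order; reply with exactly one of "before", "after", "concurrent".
before

A spans [1,2], C spans [5,9]
resp(A)=2 < inv(C)=5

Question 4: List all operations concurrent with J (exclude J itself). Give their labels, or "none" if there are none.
H

overlap test against J [18,20]: concurrent iff the interval meets 18..20
A [1,2]: before
B [3,4]: before
C [5,9]: before
D [6,7]: before
E [8,10]: before
F [11,12]: before
G [13,14]: before
H [15,19]: concurrent
I [16,17]: before
K [21,…): after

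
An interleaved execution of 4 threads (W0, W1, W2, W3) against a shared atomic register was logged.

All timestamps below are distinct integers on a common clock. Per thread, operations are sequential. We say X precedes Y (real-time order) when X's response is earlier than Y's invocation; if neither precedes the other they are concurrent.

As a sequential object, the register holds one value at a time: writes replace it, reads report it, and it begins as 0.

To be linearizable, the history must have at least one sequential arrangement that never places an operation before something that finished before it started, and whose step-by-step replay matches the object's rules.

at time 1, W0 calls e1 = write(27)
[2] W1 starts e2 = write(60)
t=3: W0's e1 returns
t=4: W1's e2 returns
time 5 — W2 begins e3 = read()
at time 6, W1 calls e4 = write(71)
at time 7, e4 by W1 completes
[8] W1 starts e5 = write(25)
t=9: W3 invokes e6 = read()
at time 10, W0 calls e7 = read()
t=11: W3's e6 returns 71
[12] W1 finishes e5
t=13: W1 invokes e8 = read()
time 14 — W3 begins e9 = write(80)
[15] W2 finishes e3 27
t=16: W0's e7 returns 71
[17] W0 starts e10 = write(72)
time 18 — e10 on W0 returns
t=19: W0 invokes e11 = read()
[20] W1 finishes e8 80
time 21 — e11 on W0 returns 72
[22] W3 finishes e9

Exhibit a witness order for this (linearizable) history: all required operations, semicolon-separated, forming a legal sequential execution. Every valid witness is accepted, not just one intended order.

step 1: e2 write(60) — value 60
step 2: e1 write(27) — value 27
step 3: e3 read() → 27 — value 27
step 4: e4 write(71) — value 71
step 5: e6 read() → 71 — value 71
step 6: e7 read() → 71 — value 71
step 7: e5 write(25) — value 25
step 8: e9 write(80) — value 80
step 9: e8 read() → 80 — value 80
step 10: e10 write(72) — value 72
step 11: e11 read() → 72 — value 72

e2; e1; e3; e4; e6; e7; e5; e9; e8; e10; e11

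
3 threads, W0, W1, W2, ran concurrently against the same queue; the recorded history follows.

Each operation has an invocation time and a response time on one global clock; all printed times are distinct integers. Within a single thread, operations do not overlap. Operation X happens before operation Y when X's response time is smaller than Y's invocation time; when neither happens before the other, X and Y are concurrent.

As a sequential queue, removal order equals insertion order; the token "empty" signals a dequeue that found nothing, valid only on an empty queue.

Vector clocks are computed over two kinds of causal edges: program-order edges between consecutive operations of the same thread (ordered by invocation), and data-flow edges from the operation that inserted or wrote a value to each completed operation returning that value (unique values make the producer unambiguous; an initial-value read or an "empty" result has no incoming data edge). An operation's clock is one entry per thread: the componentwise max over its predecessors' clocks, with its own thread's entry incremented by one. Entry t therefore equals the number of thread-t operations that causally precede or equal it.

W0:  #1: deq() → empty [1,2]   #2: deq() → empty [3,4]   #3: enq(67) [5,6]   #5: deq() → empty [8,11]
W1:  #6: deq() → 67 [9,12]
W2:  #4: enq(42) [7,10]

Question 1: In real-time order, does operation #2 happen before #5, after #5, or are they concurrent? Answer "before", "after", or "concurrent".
#2 spans [3,4], #5 spans [8,11]
resp(#2)=4 < inv(#5)=8

before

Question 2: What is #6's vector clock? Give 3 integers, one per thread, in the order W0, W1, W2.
invoked at 7, #4 has no predecessors; its own W2 bump gives (0, 0, 1)
invoked at 1, #1 has no predecessors; its own W0 bump gives (1, 0, 0)
#2, invoked 3, takes VC(#1)=(1, 0, 0) under max, adds 1 for W0 → (2, 0, 0)
#3, invoked 5, takes VC(#2)=(2, 0, 0) under max, adds 1 for W0 → (3, 0, 0)
#6, invoked 9, takes VC(#3)=(3, 0, 0) under max, adds 1 for W1 → (3, 1, 0)
#5, invoked 8, takes VC(#3)=(3, 0, 0) under max, adds 1 for W0 → (4, 0, 0)
target: VC(#6) = (3, 1, 0)

(3, 1, 0)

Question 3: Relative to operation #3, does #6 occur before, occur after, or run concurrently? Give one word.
#6 spans [9,12], #3 spans [5,6]
resp(#3)=6 < inv(#6)=9

after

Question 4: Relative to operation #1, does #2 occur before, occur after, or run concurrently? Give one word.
#2 spans [3,4], #1 spans [1,2]
resp(#1)=2 < inv(#2)=3

after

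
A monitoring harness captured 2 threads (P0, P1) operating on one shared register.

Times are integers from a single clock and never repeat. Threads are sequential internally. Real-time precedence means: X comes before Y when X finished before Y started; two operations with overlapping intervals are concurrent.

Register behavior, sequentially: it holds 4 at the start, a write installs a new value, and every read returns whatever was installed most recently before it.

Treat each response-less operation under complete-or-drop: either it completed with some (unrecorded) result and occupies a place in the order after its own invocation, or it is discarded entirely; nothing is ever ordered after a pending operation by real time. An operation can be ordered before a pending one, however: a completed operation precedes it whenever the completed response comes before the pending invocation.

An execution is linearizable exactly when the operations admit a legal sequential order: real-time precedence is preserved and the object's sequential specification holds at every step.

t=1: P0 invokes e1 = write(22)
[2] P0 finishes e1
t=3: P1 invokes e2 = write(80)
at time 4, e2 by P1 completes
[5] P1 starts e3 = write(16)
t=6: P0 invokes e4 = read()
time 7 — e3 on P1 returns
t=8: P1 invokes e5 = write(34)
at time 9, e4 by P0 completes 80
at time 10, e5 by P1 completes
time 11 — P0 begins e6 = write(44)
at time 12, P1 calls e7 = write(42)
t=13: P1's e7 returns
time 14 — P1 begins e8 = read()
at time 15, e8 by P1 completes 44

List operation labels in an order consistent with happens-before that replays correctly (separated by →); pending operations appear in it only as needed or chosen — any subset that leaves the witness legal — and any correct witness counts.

e1 → e2 → e4 → e3 → e5 → e7 → e6 → e8

1. e1 write(22), leaving value 22
2. e2 write(80), leaving value 80
3. e4 read() → 80, leaving value 80
4. e3 write(16), leaving value 16
5. e5 write(34), leaving value 34
6. e7 write(42), leaving value 42
7. e6 write(44) (pending, included), leaving value 44
8. e8 read() → 44, leaving value 44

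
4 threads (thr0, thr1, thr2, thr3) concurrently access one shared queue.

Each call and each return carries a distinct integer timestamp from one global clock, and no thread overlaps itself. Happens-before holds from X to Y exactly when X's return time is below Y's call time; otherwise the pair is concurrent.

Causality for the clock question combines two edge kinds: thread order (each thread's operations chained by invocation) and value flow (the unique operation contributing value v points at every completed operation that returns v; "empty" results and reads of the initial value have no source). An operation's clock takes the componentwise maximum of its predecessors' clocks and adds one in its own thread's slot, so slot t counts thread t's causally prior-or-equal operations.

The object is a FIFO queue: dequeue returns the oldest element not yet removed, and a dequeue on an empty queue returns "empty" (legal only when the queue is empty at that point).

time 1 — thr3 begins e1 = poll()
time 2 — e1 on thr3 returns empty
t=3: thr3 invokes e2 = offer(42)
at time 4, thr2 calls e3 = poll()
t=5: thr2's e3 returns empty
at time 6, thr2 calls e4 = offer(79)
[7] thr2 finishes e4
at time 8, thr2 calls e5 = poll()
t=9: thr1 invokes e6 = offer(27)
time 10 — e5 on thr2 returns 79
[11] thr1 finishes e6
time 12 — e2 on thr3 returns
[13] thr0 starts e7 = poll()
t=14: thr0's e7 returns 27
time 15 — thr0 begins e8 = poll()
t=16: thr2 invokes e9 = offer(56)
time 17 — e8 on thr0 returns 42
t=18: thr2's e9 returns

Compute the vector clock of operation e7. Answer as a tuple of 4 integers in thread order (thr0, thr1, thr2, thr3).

e1, invoked 1, has no incoming edges; only thr3's bump applies → (0, 0, 0, 1)
e3, invoked 4, has no incoming edges; only thr2's bump applies → (0, 0, 1, 0)
e6, invoked 9, has no incoming edges; only thr1's bump applies → (0, 1, 0, 0)
merge at e2 (invoked 3): VC(e1)=(0, 0, 0, 1), own-thread bump on thr3 → (0, 0, 0, 2)
merge at e4 (invoked 6): VC(e3)=(0, 0, 1, 0), own-thread bump on thr2 → (0, 0, 2, 0)
merge at e7 (invoked 13): VC(e6)=(0, 1, 0, 0), own-thread bump on thr0 → (1, 1, 0, 0)
merge at e5 (invoked 8): VC(e4)=(0, 0, 2, 0), own-thread bump on thr2 → (0, 0, 3, 0)
merge at e9 (invoked 16): VC(e5)=(0, 0, 3, 0), own-thread bump on thr2 → (0, 0, 4, 0)
merge at e8 (invoked 15): VC(e2)=(0, 0, 0, 2), VC(e7)=(1, 1, 0, 0), own-thread bump on thr0 → (2, 1, 0, 2)
target: VC(e7) = (1, 1, 0, 0)

(1, 1, 0, 0)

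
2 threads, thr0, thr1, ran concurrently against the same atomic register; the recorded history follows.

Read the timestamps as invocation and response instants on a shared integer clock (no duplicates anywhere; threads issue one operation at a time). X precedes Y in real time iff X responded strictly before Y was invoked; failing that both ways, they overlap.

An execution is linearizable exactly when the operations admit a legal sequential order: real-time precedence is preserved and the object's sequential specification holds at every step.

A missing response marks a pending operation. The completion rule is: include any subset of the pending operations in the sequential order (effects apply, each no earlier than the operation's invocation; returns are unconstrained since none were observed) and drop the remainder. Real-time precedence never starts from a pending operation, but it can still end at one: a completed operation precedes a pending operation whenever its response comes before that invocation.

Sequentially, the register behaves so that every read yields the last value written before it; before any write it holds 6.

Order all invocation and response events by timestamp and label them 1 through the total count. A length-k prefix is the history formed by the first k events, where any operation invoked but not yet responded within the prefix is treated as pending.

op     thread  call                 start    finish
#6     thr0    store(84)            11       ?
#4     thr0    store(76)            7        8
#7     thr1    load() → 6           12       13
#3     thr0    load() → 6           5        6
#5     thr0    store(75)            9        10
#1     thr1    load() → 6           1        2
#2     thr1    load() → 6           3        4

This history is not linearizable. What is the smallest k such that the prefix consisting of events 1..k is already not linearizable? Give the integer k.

13

events 1..12 are still linearizable — one witness is #1, #2, #3, #4, #5:
1. #1 load() → 6, leaving value 6
2. #2 load() → 6, leaving value 6
3. #3 load() → 6, leaving value 6
4. #4 store(76), leaving value 76
5. #5 store(75), leaving value 75
with event 13 included (#7 responding at time 13), all real-time-consistent orders fail
completion choices over the 1 pending operation (#6) were checked; none helps
e.g. #1, #2, #3, #4, #5, #7 (pending dropped): illegal at step 6, since #7 load() → 6 cannot apply there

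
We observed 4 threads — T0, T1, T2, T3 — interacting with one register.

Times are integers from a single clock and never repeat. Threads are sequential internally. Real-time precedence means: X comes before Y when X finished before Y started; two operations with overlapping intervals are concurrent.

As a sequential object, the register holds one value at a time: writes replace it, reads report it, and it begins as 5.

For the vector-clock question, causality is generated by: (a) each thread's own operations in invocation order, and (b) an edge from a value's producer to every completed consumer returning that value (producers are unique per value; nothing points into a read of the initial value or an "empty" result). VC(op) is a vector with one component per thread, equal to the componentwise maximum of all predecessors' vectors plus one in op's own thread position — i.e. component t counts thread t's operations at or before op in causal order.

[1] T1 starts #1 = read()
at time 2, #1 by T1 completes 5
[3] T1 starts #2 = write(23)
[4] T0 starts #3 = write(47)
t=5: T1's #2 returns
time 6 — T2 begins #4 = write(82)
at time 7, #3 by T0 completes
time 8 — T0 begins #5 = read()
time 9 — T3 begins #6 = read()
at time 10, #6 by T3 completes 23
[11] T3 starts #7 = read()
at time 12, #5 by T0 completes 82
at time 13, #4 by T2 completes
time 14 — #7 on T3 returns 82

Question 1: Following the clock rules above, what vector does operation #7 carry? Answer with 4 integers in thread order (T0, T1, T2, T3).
Answer: (0, 2, 1, 2)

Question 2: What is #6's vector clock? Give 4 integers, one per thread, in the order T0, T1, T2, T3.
Answer: (0, 2, 0, 1)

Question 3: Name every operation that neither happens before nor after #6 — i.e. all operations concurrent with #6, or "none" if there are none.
Answer: #4, #5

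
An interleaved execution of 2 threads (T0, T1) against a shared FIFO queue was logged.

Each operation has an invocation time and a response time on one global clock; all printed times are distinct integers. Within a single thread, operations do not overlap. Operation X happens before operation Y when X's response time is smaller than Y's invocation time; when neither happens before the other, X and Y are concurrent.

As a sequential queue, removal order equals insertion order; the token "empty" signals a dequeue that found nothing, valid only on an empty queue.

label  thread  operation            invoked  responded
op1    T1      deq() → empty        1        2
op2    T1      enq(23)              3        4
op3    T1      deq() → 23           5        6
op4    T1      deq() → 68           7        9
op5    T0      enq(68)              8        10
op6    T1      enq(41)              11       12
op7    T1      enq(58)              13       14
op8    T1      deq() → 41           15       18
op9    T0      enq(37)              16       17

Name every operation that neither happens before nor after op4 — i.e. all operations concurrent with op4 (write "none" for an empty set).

overlap test against op4 [7,9]: concurrent iff the interval meets 7..9
op1 [1,2]: before
op2 [3,4]: before
op3 [5,6]: before
op5 [8,10]: concurrent
op6 [11,12]: after
op7 [13,14]: after
op8 [15,18]: after
op9 [16,17]: after

op5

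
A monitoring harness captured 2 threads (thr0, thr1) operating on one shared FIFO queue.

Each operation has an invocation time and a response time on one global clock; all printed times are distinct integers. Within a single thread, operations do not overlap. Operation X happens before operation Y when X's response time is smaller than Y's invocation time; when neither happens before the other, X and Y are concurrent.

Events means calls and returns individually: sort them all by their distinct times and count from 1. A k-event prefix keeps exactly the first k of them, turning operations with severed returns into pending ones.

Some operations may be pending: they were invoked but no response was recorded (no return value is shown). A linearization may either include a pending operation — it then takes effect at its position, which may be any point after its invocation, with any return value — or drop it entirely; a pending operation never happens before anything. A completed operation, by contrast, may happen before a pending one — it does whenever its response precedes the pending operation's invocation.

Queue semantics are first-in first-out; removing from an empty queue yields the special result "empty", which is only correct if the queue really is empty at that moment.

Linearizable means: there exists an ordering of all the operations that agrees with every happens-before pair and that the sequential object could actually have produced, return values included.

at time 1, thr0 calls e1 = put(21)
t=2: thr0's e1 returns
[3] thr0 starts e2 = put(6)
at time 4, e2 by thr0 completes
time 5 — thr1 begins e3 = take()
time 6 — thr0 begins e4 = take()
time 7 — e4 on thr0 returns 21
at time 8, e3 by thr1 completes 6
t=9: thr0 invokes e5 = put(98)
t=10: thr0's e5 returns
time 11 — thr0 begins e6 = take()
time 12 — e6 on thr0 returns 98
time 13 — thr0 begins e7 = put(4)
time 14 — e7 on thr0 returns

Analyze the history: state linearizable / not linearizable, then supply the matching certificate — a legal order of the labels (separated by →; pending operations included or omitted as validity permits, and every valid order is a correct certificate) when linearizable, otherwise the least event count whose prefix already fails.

step 1: e1 put(21) — queue <21>
step 2: e2 put(6) — queue <21,6>
step 3: e4 take() → 21 — queue <6>
step 4: e3 take() → 6 — queue <>
step 5: e5 put(98) — queue <98>
step 6: e6 take() → 98 — queue <>
step 7: e7 put(4) — queue <4>

linearizable — witness: e1 → e2 → e4 → e3 → e5 → e6 → e7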